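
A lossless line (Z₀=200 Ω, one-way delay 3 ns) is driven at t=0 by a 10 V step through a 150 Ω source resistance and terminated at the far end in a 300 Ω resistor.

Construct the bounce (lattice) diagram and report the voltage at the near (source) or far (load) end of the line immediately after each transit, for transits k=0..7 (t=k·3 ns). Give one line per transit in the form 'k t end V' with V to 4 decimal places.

Γ_L=0.200000, Γ_S=-0.142857; launch V₁=10·200/350=5.714286
k=0 src: V=5.7143
k=1 load: inc=5.714286, refl=5.714286·0.200000=1.1429; V=0.000000+5.714286+1.142857=6.8571
k=2 src: inc=1.142857, refl=1.142857·-0.142857=-0.1633; V=5.714286+1.142857+-0.163265=6.6939
k=3 load: inc=-0.163265, refl=-0.163265·0.200000=-0.0327; V=6.857143+-0.163265+-0.032653=6.6612
k=4 src: inc=-0.032653, refl=-0.032653·-0.142857=0.0047; V=6.693878+-0.032653+0.004665=6.6659
k=5 load: inc=0.004665, refl=0.004665·0.200000=0.0009; V=6.661224+0.004665+0.000933=6.6668
k=6 src: inc=0.000933, refl=0.000933·-0.142857=-0.0001; V=6.665889+0.000933+-0.000133=6.6667
k=7 load: inc=-0.000133, refl=-0.000133·0.200000=-0.0000; V=6.666822+-0.000133+-0.000027=6.6667

0 0 source 5.7143
1 3 load 6.8571
2 6 source 6.6939
3 9 load 6.6612
4 12 source 6.6659
5 15 load 6.6668
6 18 source 6.6667
7 21 load 6.6667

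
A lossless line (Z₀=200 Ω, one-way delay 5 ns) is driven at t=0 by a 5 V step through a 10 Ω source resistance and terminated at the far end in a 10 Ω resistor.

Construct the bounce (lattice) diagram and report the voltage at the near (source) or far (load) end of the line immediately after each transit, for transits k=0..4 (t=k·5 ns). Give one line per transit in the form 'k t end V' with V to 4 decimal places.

Γ_L=-0.904762, Γ_S=-0.904762; launch V₁=5·200/210=4.761905
k=0 src: V=4.7619
k=1 load: inc=4.761905, refl=4.761905·-0.904762=-4.3084; V=0.000000+4.761905+-4.308390=0.4535
k=2 src: inc=-4.308390, refl=-4.308390·-0.904762=3.8981; V=4.761905+-4.308390+3.898067=4.3516
k=3 load: inc=3.898067, refl=3.898067·-0.904762=-3.5268; V=0.453515+3.898067+-3.526823=0.8248
k=4 src: inc=-3.526823, refl=-3.526823·-0.904762=3.1909; V=4.351582+-3.526823+3.190935=4.0157

0 0 source 4.7619
1 5 load 0.4535
2 10 source 4.3516
3 15 load 0.8248
4 20 source 4.0157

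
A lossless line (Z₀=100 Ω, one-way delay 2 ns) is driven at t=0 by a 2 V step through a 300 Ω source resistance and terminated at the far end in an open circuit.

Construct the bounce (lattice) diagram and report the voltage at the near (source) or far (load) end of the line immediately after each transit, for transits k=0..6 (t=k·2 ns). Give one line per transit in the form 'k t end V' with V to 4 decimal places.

Γ_L=1.000000, Γ_S=0.500000; launch V₁=2·100/400=0.500000
k=0 src: V=0.5000
k=1 load: inc=0.500000, refl=0.500000·1.000000=0.5000; V=0.000000+0.500000+0.500000=1.0000
k=2 src: inc=0.500000, refl=0.500000·0.500000=0.2500; V=0.500000+0.500000+0.250000=1.2500
k=3 load: inc=0.250000, refl=0.250000·1.000000=0.2500; V=1.000000+0.250000+0.250000=1.5000
k=4 src: inc=0.250000, refl=0.250000·0.500000=0.1250; V=1.250000+0.250000+0.125000=1.6250
k=5 load: inc=0.125000, refl=0.125000·1.000000=0.1250; V=1.500000+0.125000+0.125000=1.7500
k=6 src: inc=0.125000, refl=0.125000·0.500000=0.0625; V=1.625000+0.125000+0.062500=1.8125

0 0 source 0.5000
1 2 load 1.0000
2 4 source 1.2500
3 6 load 1.5000
4 8 source 1.6250
5 10 load 1.7500
6 12 source 1.8125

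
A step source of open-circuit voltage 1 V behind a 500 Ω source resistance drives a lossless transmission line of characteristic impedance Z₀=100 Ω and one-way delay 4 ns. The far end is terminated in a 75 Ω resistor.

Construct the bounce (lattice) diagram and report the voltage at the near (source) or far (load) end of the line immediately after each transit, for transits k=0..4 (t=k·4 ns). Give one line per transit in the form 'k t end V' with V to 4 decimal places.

Γ_L=-0.142857, Γ_S=0.666667; launch V₁=1·100/600=0.166667
k=0 src: V=0.1667
k=1 load: inc=0.166667, refl=0.166667·-0.142857=-0.0238; V=0.000000+0.166667+-0.023810=0.1429
k=2 src: inc=-0.023810, refl=-0.023810·0.666667=-0.0159; V=0.166667+-0.023810+-0.015873=0.1270
k=3 load: inc=-0.015873, refl=-0.015873·-0.142857=0.0023; V=0.142857+-0.015873+0.002268=0.1293
k=4 src: inc=0.002268, refl=0.002268·0.666667=0.0015; V=0.126984+0.002268+0.001512=0.1308

0 0 source 0.1667
1 4 load 0.1429
2 8 source 0.1270
3 12 load 0.1293
4 16 source 0.1308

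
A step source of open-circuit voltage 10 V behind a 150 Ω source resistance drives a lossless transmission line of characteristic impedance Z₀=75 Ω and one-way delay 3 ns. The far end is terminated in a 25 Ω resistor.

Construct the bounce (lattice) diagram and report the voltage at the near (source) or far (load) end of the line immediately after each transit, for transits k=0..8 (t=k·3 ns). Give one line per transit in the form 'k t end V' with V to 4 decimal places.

Γ_L=-0.500000, Γ_S=0.333333; launch V₁=10·75/225=3.333333
k=0 src: V=3.3333
k=1 load: inc=3.333333, refl=3.333333·-0.500000=-1.6667; V=0.000000+3.333333+-1.666667=1.6667
k=2 src: inc=-1.666667, refl=-1.666667·0.333333=-0.5556; V=3.333333+-1.666667+-0.555556=1.1111
k=3 load: inc=-0.555556, refl=-0.555556·-0.500000=0.2778; V=1.666667+-0.555556+0.277778=1.3889
k=4 src: inc=0.277778, refl=0.277778·0.333333=0.0926; V=1.111111+0.277778+0.092593=1.4815
k=5 load: inc=0.092593, refl=0.092593·-0.500000=-0.0463; V=1.388889+0.092593+-0.046296=1.4352
k=6 src: inc=-0.046296, refl=-0.046296·0.333333=-0.0154; V=1.481481+-0.046296+-0.015432=1.4198
k=7 load: inc=-0.015432, refl=-0.015432·-0.500000=0.0077; V=1.435185+-0.015432+0.007716=1.4275
k=8 src: inc=0.007716, refl=0.007716·0.333333=0.0026; V=1.419753+0.007716+0.002572=1.4300

0 0 source 3.3333
1 3 load 1.6667
2 6 source 1.1111
3 9 load 1.3889
4 12 source 1.4815
5 15 load 1.4352
6 18 source 1.4198
7 21 load 1.4275
8 24 source 1.4300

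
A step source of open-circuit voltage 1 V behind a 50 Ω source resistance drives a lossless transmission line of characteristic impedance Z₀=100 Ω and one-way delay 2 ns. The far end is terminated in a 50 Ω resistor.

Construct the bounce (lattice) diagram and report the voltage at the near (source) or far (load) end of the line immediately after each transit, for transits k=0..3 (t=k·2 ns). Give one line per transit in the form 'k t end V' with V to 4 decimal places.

0 0 source 0.6667
1 2 load 0.4444
2 4 source 0.5185
3 6 load 0.4938

Γ_L=-0.333333, Γ_S=-0.333333; launch V₁=1·100/150=0.666667
k=0 src: V=0.6667
k=1 load: inc=0.666667, refl=0.666667·-0.333333=-0.2222; V=0.000000+0.666667+-0.222222=0.4444
k=2 src: inc=-0.222222, refl=-0.222222·-0.333333=0.0741; V=0.666667+-0.222222+0.074074=0.5185
k=3 load: inc=0.074074, refl=0.074074·-0.333333=-0.0247; V=0.444444+0.074074+-0.024691=0.4938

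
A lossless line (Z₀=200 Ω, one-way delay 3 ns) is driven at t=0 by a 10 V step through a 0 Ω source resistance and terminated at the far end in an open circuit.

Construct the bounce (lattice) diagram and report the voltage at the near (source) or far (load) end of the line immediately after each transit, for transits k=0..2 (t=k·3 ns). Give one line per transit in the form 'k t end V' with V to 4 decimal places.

0 0 source 10.0000
1 3 load 20.0000
2 6 source 10.0000

Γ_L=1.000000, Γ_S=-1.000000; launch V₁=10·200/200=10.000000
k=0 src: V=10.0000
k=1 load: inc=10.000000, refl=10.000000·1.000000=10.0000; V=0.000000+10.000000+10.000000=20.0000
k=2 src: inc=10.000000, refl=10.000000·-1.000000=-10.0000; V=10.000000+10.000000+-10.000000=10.0000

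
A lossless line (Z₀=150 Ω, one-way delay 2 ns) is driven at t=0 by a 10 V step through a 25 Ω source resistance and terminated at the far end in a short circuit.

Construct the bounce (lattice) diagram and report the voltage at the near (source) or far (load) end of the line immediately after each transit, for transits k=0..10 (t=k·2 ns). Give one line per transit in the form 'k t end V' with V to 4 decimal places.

0 0 source 8.5714
1 2 load 0.0000
2 4 source 6.1224
3 6 load 0.0000
4 8 source 4.3732
5 10 load 0.0000
6 12 source 3.1237
7 14 load 0.0000
8 16 source 2.2312
9 18 load 0.0000
10 20 source 1.5937

Γ_L=-1.000000, Γ_S=-0.714286; launch V₁=10·150/175=8.571429
k=0 src: V=8.5714
k=1 load: inc=8.571429, refl=8.571429·-1.000000=-8.5714; V=0.000000+8.571429+-8.571429=0.0000
k=2 src: inc=-8.571429, refl=-8.571429·-0.714286=6.1224; V=8.571429+-8.571429+6.122449=6.1224
k=3 load: inc=6.122449, refl=6.122449·-1.000000=-6.1224; V=0.000000+6.122449+-6.122449=0.0000
k=4 src: inc=-6.122449, refl=-6.122449·-0.714286=4.3732; V=6.122449+-6.122449+4.373178=4.3732
k=5 load: inc=4.373178, refl=4.373178·-1.000000=-4.3732; V=0.000000+4.373178+-4.373178=0.0000
k=6 src: inc=-4.373178, refl=-4.373178·-0.714286=3.1237; V=4.373178+-4.373178+3.123698=3.1237
k=7 load: inc=3.123698, refl=3.123698·-1.000000=-3.1237; V=0.000000+3.123698+-3.123698=0.0000
k=8 src: inc=-3.123698, refl=-3.123698·-0.714286=2.2312; V=3.123698+-3.123698+2.231213=2.2312
k=9 load: inc=2.231213, refl=2.231213·-1.000000=-2.2312; V=0.000000+2.231213+-2.231213=0.0000
k=10 src: inc=-2.231213, refl=-2.231213·-0.714286=1.5937; V=2.231213+-2.231213+1.593724=1.5937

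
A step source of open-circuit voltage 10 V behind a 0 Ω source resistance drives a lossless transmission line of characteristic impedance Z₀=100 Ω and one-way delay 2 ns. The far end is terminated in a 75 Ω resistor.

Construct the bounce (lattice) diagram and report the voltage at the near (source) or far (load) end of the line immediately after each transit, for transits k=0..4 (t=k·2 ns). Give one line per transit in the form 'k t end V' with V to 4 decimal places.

Γ_L=-0.142857, Γ_S=-1.000000; launch V₁=10·100/100=10.000000
k=0 src: V=10.0000
k=1 load: inc=10.000000, refl=10.000000·-0.142857=-1.4286; V=0.000000+10.000000+-1.428571=8.5714
k=2 src: inc=-1.428571, refl=-1.428571·-1.000000=1.4286; V=10.000000+-1.428571+1.428571=10.0000
k=3 load: inc=1.428571, refl=1.428571·-0.142857=-0.2041; V=8.571429+1.428571+-0.204082=9.7959
k=4 src: inc=-0.204082, refl=-0.204082·-1.000000=0.2041; V=10.000000+-0.204082+0.204082=10.0000

0 0 source 10.0000
1 2 load 8.5714
2 4 source 10.0000
3 6 load 9.7959
4 8 source 10.0000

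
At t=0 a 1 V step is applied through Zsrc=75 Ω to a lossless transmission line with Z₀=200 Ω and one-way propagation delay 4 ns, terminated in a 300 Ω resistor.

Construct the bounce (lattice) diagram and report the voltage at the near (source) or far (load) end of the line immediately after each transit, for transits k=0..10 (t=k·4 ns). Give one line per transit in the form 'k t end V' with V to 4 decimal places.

Γ_L=0.200000, Γ_S=-0.454545; launch V₁=1·200/275=0.727273
k=0 src: V=0.7273
k=1 load: inc=0.727273, refl=0.727273·0.200000=0.1455; V=0.000000+0.727273+0.145455=0.8727
k=2 src: inc=0.145455, refl=0.145455·-0.454545=-0.0661; V=0.727273+0.145455+-0.066116=0.8066
k=3 load: inc=-0.066116, refl=-0.066116·0.200000=-0.0132; V=0.872727+-0.066116+-0.013223=0.7934
k=4 src: inc=-0.013223, refl=-0.013223·-0.454545=0.0060; V=0.806612+-0.013223+0.006011=0.7994
k=5 load: inc=0.006011, refl=0.006011·0.200000=0.0012; V=0.793388+0.006011+0.001202=0.8006
k=6 src: inc=0.001202, refl=0.001202·-0.454545=-0.0005; V=0.799399+0.001202+-0.000546=0.8001
k=7 load: inc=-0.000546, refl=-0.000546·0.200000=-0.0001; V=0.800601+-0.000546+-0.000109=0.7999
k=8 src: inc=-0.000109, refl=-0.000109·-0.454545=0.0000; V=0.800055+-0.000109+0.000050=0.8000
k=9 load: inc=0.000050, refl=0.000050·0.200000=0.0000; V=0.799945+0.000050+0.000010=0.8000
k=10 src: inc=0.000010, refl=0.000010·-0.454545=-0.0000; V=0.799995+0.000010+-0.000005=0.8000

0 0 source 0.7273
1 4 load 0.8727
2 8 source 0.8066
3 12 load 0.7934
4 16 source 0.7994
5 20 load 0.8006
6 24 source 0.8001
7 28 load 0.7999
8 32 source 0.8000
9 36 load 0.8000
10 40 source 0.8000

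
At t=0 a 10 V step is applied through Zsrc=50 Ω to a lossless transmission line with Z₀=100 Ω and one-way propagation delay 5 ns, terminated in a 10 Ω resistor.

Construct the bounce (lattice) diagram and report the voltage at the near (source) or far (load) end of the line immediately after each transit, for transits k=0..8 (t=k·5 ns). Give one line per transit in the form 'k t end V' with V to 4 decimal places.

Γ_L=-0.818182, Γ_S=-0.333333; launch V₁=10·100/150=6.666667
k=0 src: V=6.6667
k=1 load: inc=6.666667, refl=6.666667·-0.818182=-5.4545; V=0.000000+6.666667+-5.454545=1.2121
k=2 src: inc=-5.454545, refl=-5.454545·-0.333333=1.8182; V=6.666667+-5.454545+1.818182=3.0303
k=3 load: inc=1.818182, refl=1.818182·-0.818182=-1.4876; V=1.212121+1.818182+-1.487603=1.5427
k=4 src: inc=-1.487603, refl=-1.487603·-0.333333=0.4959; V=3.030303+-1.487603+0.495868=2.0386
k=5 load: inc=0.495868, refl=0.495868·-0.818182=-0.4057; V=1.542700+0.495868+-0.405710=1.6329
k=6 src: inc=-0.405710, refl=-0.405710·-0.333333=0.1352; V=2.038567+-0.405710+0.135237=1.7681
k=7 load: inc=0.135237, refl=0.135237·-0.818182=-0.1106; V=1.632858+0.135237+-0.110648=1.6574
k=8 src: inc=-0.110648, refl=-0.110648·-0.333333=0.0369; V=1.768094+-0.110648+0.036883=1.6943

0 0 source 6.6667
1 5 load 1.2121
2 10 source 3.0303
3 15 load 1.5427
4 20 source 2.0386
5 25 load 1.6329
6 30 source 1.7681
7 35 load 1.6574
8 40 source 1.6943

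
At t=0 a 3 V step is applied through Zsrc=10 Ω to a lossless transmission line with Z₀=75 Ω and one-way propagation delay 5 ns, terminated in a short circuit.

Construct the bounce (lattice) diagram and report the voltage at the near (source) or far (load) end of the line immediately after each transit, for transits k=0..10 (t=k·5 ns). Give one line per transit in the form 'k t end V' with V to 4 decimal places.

Γ_L=-1.000000, Γ_S=-0.764706; launch V₁=3·75/85=2.647059
k=0 src: V=2.6471
k=1 load: inc=2.647059, refl=2.647059·-1.000000=-2.6471; V=0.000000+2.647059+-2.647059=0.0000
k=2 src: inc=-2.647059, refl=-2.647059·-0.764706=2.0242; V=2.647059+-2.647059+2.024221=2.0242
k=3 load: inc=2.024221, refl=2.024221·-1.000000=-2.0242; V=0.000000+2.024221+-2.024221=0.0000
k=4 src: inc=-2.024221, refl=-2.024221·-0.764706=1.5479; V=2.024221+-2.024221+1.547934=1.5479
k=5 load: inc=1.547934, refl=1.547934·-1.000000=-1.5479; V=0.000000+1.547934+-1.547934=0.0000
k=6 src: inc=-1.547934, refl=-1.547934·-0.764706=1.1837; V=1.547934+-1.547934+1.183714=1.1837
k=7 load: inc=1.183714, refl=1.183714·-1.000000=-1.1837; V=0.000000+1.183714+-1.183714=0.0000
k=8 src: inc=-1.183714, refl=-1.183714·-0.764706=0.9052; V=1.183714+-1.183714+0.905193=0.9052
k=9 load: inc=0.905193, refl=0.905193·-1.000000=-0.9052; V=0.000000+0.905193+-0.905193=0.0000
k=10 src: inc=-0.905193, refl=-0.905193·-0.764706=0.6922; V=0.905193+-0.905193+0.692207=0.6922

0 0 source 2.6471
1 5 load 0.0000
2 10 source 2.0242
3 15 load 0.0000
4 20 source 1.5479
5 25 load 0.0000
6 30 source 1.1837
7 35 load 0.0000
8 40 source 0.9052
9 45 load 0.0000
10 50 source 0.6922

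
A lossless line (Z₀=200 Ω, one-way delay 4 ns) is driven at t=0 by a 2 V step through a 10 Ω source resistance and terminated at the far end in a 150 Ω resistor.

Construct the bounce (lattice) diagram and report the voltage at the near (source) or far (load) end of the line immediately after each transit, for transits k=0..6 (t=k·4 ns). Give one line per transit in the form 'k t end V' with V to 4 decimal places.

0 0 source 1.9048
1 4 load 1.6327
2 8 source 1.8788
3 12 load 1.8437
4 16 source 1.8755
5 20 load 1.8710
6 24 source 1.8751

Γ_L=-0.142857, Γ_S=-0.904762; launch V₁=2·200/210=1.904762
k=0 src: V=1.9048
k=1 load: inc=1.904762, refl=1.904762·-0.142857=-0.2721; V=0.000000+1.904762+-0.272109=1.6327
k=2 src: inc=-0.272109, refl=-0.272109·-0.904762=0.2462; V=1.904762+-0.272109+0.246194=1.8788
k=3 load: inc=0.246194, refl=0.246194·-0.142857=-0.0352; V=1.632653+0.246194+-0.035171=1.8437
k=4 src: inc=-0.035171, refl=-0.035171·-0.904762=0.0318; V=1.878847+-0.035171+0.031821=1.8755
k=5 load: inc=0.031821, refl=0.031821·-0.142857=-0.0045; V=1.843676+0.031821+-0.004546=1.8710
k=6 src: inc=-0.004546, refl=-0.004546·-0.904762=0.0041; V=1.875497+-0.004546+0.004113=1.8751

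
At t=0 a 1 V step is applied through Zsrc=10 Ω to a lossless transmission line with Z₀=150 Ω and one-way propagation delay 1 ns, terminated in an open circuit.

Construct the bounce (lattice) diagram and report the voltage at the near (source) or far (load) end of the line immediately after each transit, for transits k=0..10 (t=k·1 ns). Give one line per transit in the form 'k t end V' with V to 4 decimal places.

0 0 source 0.9375
1 1 load 1.8750
2 2 source 1.0547
3 3 load 0.2344
4 4 source 0.9521
5 5 load 1.6699
6 6 source 1.0419
7 7 load 0.4138
8 8 source 0.9634
9 9 load 1.5129
10 10 source 1.0321

Γ_L=1.000000, Γ_S=-0.875000; launch V₁=1·150/160=0.937500
k=0 src: V=0.9375
k=1 load: inc=0.937500, refl=0.937500·1.000000=0.9375; V=0.000000+0.937500+0.937500=1.8750
k=2 src: inc=0.937500, refl=0.937500·-0.875000=-0.8203; V=0.937500+0.937500+-0.820312=1.0547
k=3 load: inc=-0.820312, refl=-0.820312·1.000000=-0.8203; V=1.875000+-0.820312+-0.820312=0.2344
k=4 src: inc=-0.820312, refl=-0.820312·-0.875000=0.7178; V=1.054688+-0.820312+0.717773=0.9521
k=5 load: inc=0.717773, refl=0.717773·1.000000=0.7178; V=0.234375+0.717773+0.717773=1.6699
k=6 src: inc=0.717773, refl=0.717773·-0.875000=-0.6281; V=0.952148+0.717773+-0.628052=1.0419
k=7 load: inc=-0.628052, refl=-0.628052·1.000000=-0.6281; V=1.669922+-0.628052+-0.628052=0.4138
k=8 src: inc=-0.628052, refl=-0.628052·-0.875000=0.5495; V=1.041870+-0.628052+0.549545=0.9634
k=9 load: inc=0.549545, refl=0.549545·1.000000=0.5495; V=0.413818+0.549545+0.549545=1.5129
k=10 src: inc=0.549545, refl=0.549545·-0.875000=-0.4809; V=0.963364+0.549545+-0.480852=1.0321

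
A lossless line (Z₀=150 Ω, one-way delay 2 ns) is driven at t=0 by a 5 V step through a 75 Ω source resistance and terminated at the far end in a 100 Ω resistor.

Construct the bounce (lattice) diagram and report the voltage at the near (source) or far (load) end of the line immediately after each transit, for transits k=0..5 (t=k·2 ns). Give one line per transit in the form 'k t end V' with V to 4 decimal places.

0 0 source 3.3333
1 2 load 2.6667
2 4 source 2.8889
3 6 load 2.8444
4 8 source 2.8593
5 10 load 2.8563

Γ_L=-0.200000, Γ_S=-0.333333; launch V₁=5·150/225=3.333333
k=0 src: V=3.3333
k=1 load: inc=3.333333, refl=3.333333·-0.200000=-0.6667; V=0.000000+3.333333+-0.666667=2.6667
k=2 src: inc=-0.666667, refl=-0.666667·-0.333333=0.2222; V=3.333333+-0.666667+0.222222=2.8889
k=3 load: inc=0.222222, refl=0.222222·-0.200000=-0.0444; V=2.666667+0.222222+-0.044444=2.8444
k=4 src: inc=-0.044444, refl=-0.044444·-0.333333=0.0148; V=2.888889+-0.044444+0.014815=2.8593
k=5 load: inc=0.014815, refl=0.014815·-0.200000=-0.0030; V=2.844444+0.014815+-0.002963=2.8563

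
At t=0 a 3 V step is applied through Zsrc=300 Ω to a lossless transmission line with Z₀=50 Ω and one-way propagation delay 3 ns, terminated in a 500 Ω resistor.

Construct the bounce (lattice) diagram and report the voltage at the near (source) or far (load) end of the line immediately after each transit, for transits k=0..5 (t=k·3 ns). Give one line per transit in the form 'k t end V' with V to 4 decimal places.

Γ_L=0.818182, Γ_S=0.714286; launch V₁=3·50/350=0.428571
k=0 src: V=0.4286
k=1 load: inc=0.428571, refl=0.428571·0.818182=0.3506; V=0.000000+0.428571+0.350649=0.7792
k=2 src: inc=0.350649, refl=0.350649·0.714286=0.2505; V=0.428571+0.350649+0.250464=1.0297
k=3 load: inc=0.250464, refl=0.250464·0.818182=0.2049; V=0.779221+0.250464+0.204925=1.2346
k=4 src: inc=0.204925, refl=0.204925·0.714286=0.1464; V=1.029685+0.204925+0.146375=1.3810
k=5 load: inc=0.146375, refl=0.146375·0.818182=0.1198; V=1.234610+0.146375+0.119761=1.5007

0 0 source 0.4286
1 3 load 0.7792
2 6 source 1.0297
3 9 load 1.2346
4 12 source 1.3810
5 15 load 1.5007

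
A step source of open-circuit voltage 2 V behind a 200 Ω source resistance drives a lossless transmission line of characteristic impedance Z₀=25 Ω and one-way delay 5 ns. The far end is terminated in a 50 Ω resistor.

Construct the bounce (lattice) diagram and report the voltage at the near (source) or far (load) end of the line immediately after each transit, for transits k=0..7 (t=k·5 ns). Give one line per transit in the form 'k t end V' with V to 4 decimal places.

Γ_L=0.333333, Γ_S=0.777778; launch V₁=2·25/225=0.222222
k=0 src: V=0.2222
k=1 load: inc=0.222222, refl=0.222222·0.333333=0.0741; V=0.000000+0.222222+0.074074=0.2963
k=2 src: inc=0.074074, refl=0.074074·0.777778=0.0576; V=0.222222+0.074074+0.057613=0.3539
k=3 load: inc=0.057613, refl=0.057613·0.333333=0.0192; V=0.296296+0.057613+0.019204=0.3731
k=4 src: inc=0.019204, refl=0.019204·0.777778=0.0149; V=0.353909+0.019204+0.014937=0.3881
k=5 load: inc=0.014937, refl=0.014937·0.333333=0.0050; V=0.373114+0.014937+0.004979=0.3930
k=6 src: inc=0.004979, refl=0.004979·0.777778=0.0039; V=0.388051+0.004979+0.003872=0.3969
k=7 load: inc=0.003872, refl=0.003872·0.333333=0.0013; V=0.393030+0.003872+0.001291=0.3982

0 0 source 0.2222
1 5 load 0.2963
2 10 source 0.3539
3 15 load 0.3731
4 20 source 0.3881
5 25 load 0.3930
6 30 source 0.3969
7 35 load 0.3982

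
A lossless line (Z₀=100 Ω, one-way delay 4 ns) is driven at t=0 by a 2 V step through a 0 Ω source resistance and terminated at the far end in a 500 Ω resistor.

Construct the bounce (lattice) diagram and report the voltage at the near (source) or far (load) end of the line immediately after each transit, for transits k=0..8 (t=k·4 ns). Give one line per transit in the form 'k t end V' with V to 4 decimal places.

0 0 source 2.0000
1 4 load 3.3333
2 8 source 2.0000
3 12 load 1.1111
4 16 source 2.0000
5 20 load 2.5926
6 24 source 2.0000
7 28 load 1.6049
8 32 source 2.0000

Γ_L=0.666667, Γ_S=-1.000000; launch V₁=2·100/100=2.000000
k=0 src: V=2.0000
k=1 load: inc=2.000000, refl=2.000000·0.666667=1.3333; V=0.000000+2.000000+1.333333=3.3333
k=2 src: inc=1.333333, refl=1.333333·-1.000000=-1.3333; V=2.000000+1.333333+-1.333333=2.0000
k=3 load: inc=-1.333333, refl=-1.333333·0.666667=-0.8889; V=3.333333+-1.333333+-0.888889=1.1111
k=4 src: inc=-0.888889, refl=-0.888889·-1.000000=0.8889; V=2.000000+-0.888889+0.888889=2.0000
k=5 load: inc=0.888889, refl=0.888889·0.666667=0.5926; V=1.111111+0.888889+0.592593=2.5926
k=6 src: inc=0.592593, refl=0.592593·-1.000000=-0.5926; V=2.000000+0.592593+-0.592593=2.0000
k=7 load: inc=-0.592593, refl=-0.592593·0.666667=-0.3951; V=2.592593+-0.592593+-0.395062=1.6049
k=8 src: inc=-0.395062, refl=-0.395062·-1.000000=0.3951; V=2.000000+-0.395062+0.395062=2.0000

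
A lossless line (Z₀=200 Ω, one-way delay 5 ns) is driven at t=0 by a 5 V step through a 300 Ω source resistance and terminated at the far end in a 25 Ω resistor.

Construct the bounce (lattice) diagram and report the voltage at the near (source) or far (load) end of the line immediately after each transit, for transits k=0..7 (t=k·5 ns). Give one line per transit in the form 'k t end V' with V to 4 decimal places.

Γ_L=-0.777778, Γ_S=0.200000; launch V₁=5·200/500=2.000000
k=0 src: V=2.0000
k=1 load: inc=2.000000, refl=2.000000·-0.777778=-1.5556; V=0.000000+2.000000+-1.555556=0.4444
k=2 src: inc=-1.555556, refl=-1.555556·0.200000=-0.3111; V=2.000000+-1.555556+-0.311111=0.1333
k=3 load: inc=-0.311111, refl=-0.311111·-0.777778=0.2420; V=0.444444+-0.311111+0.241975=0.3753
k=4 src: inc=0.241975, refl=0.241975·0.200000=0.0484; V=0.133333+0.241975+0.048395=0.4237
k=5 load: inc=0.048395, refl=0.048395·-0.777778=-0.0376; V=0.375309+0.048395+-0.037641=0.3861
k=6 src: inc=-0.037641, refl=-0.037641·0.200000=-0.0075; V=0.423704+-0.037641+-0.007528=0.3785
k=7 load: inc=-0.007528, refl=-0.007528·-0.777778=0.0059; V=0.386063+-0.007528+0.005855=0.3844

0 0 source 2.0000
1 5 load 0.4444
2 10 source 0.1333
3 15 load 0.3753
4 20 source 0.4237
5 25 load 0.3861
6 30 source 0.3785
7 35 load 0.3844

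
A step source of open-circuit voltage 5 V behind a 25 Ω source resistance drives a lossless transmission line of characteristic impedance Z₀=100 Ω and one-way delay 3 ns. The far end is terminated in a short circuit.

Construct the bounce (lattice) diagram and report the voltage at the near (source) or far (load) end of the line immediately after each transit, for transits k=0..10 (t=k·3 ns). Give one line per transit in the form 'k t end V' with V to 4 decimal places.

Γ_L=-1.000000, Γ_S=-0.600000; launch V₁=5·100/125=4.000000
k=0 src: V=4.0000
k=1 load: inc=4.000000, refl=4.000000·-1.000000=-4.0000; V=0.000000+4.000000+-4.000000=0.0000
k=2 src: inc=-4.000000, refl=-4.000000·-0.600000=2.4000; V=4.000000+-4.000000+2.400000=2.4000
k=3 load: inc=2.400000, refl=2.400000·-1.000000=-2.4000; V=0.000000+2.400000+-2.400000=0.0000
k=4 src: inc=-2.400000, refl=-2.400000·-0.600000=1.4400; V=2.400000+-2.400000+1.440000=1.4400
k=5 load: inc=1.440000, refl=1.440000·-1.000000=-1.4400; V=0.000000+1.440000+-1.440000=0.0000
k=6 src: inc=-1.440000, refl=-1.440000·-0.600000=0.8640; V=1.440000+-1.440000+0.864000=0.8640
k=7 load: inc=0.864000, refl=0.864000·-1.000000=-0.8640; V=0.000000+0.864000+-0.864000=0.0000
k=8 src: inc=-0.864000, refl=-0.864000·-0.600000=0.5184; V=0.864000+-0.864000+0.518400=0.5184
k=9 load: inc=0.518400, refl=0.518400·-1.000000=-0.5184; V=0.000000+0.518400+-0.518400=0.0000
k=10 src: inc=-0.518400, refl=-0.518400·-0.600000=0.3110; V=0.518400+-0.518400+0.311040=0.3110

0 0 source 4.0000
1 3 load 0.0000
2 6 source 2.4000
3 9 load 0.0000
4 12 source 1.4400
5 15 load 0.0000
6 18 source 0.8640
7 21 load 0.0000
8 24 source 0.5184
9 27 load 0.0000
10 30 source 0.3110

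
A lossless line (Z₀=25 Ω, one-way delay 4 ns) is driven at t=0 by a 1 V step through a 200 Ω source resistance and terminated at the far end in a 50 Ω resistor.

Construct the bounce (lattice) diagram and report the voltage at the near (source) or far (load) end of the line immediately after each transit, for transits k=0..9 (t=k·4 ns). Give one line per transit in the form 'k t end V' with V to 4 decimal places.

Γ_L=0.333333, Γ_S=0.777778; launch V₁=1·25/225=0.111111
k=0 src: V=0.1111
k=1 load: inc=0.111111, refl=0.111111·0.333333=0.0370; V=0.000000+0.111111+0.037037=0.1481
k=2 src: inc=0.037037, refl=0.037037·0.777778=0.0288; V=0.111111+0.037037+0.028807=0.1770
k=3 load: inc=0.028807, refl=0.028807·0.333333=0.0096; V=0.148148+0.028807+0.009602=0.1866
k=4 src: inc=0.009602, refl=0.009602·0.777778=0.0075; V=0.176955+0.009602+0.007468=0.1940
k=5 load: inc=0.007468, refl=0.007468·0.333333=0.0025; V=0.186557+0.007468+0.002489=0.1965
k=6 src: inc=0.002489, refl=0.002489·0.777778=0.0019; V=0.194025+0.002489+0.001936=0.1985
k=7 load: inc=0.001936, refl=0.001936·0.333333=0.0006; V=0.196515+0.001936+0.000645=0.1991
k=8 src: inc=0.000645, refl=0.000645·0.777778=0.0005; V=0.198451+0.000645+0.000502=0.1996
k=9 load: inc=0.000502, refl=0.000502·0.333333=0.0002; V=0.199096+0.000502+0.000167=0.1998

0 0 source 0.1111
1 4 load 0.1481
2 8 source 0.1770
3 12 load 0.1866
4 16 source 0.1940
5 20 load 0.1965
6 24 source 0.1985
7 28 load 0.1991
8 32 source 0.1996
9 36 load 0.1998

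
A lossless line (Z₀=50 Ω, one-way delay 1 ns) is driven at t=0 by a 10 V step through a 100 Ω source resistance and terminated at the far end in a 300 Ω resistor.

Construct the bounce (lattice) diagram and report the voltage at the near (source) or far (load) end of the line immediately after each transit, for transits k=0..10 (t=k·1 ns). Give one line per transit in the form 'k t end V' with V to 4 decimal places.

0 0 source 3.3333
1 1 load 5.7143
2 2 source 6.5079
3 3 load 7.0748
4 4 source 7.2638
5 5 load 7.3988
6 6 source 7.4438
7 7 load 7.4759
8 8 source 7.4866
9 9 load 7.4943
10 10 source 7.4968

Γ_L=0.714286, Γ_S=0.333333; launch V₁=10·50/150=3.333333
k=0 src: V=3.3333
k=1 load: inc=3.333333, refl=3.333333·0.714286=2.3810; V=0.000000+3.333333+2.380952=5.7143
k=2 src: inc=2.380952, refl=2.380952·0.333333=0.7937; V=3.333333+2.380952+0.793651=6.5079
k=3 load: inc=0.793651, refl=0.793651·0.714286=0.5669; V=5.714286+0.793651+0.566893=7.0748
k=4 src: inc=0.566893, refl=0.566893·0.333333=0.1890; V=6.507937+0.566893+0.188964=7.2638
k=5 load: inc=0.188964, refl=0.188964·0.714286=0.1350; V=7.074830+0.188964+0.134975=7.3988
k=6 src: inc=0.134975, refl=0.134975·0.333333=0.0450; V=7.263794+0.134975+0.044992=7.4438
k=7 load: inc=0.044992, refl=0.044992·0.714286=0.0321; V=7.398769+0.044992+0.032137=7.4759
k=8 src: inc=0.032137, refl=0.032137·0.333333=0.0107; V=7.443761+0.032137+0.010712=7.4866
k=9 load: inc=0.010712, refl=0.010712·0.714286=0.0077; V=7.475897+0.010712+0.007652=7.4943
k=10 src: inc=0.007652, refl=0.007652·0.333333=0.0026; V=7.486610+0.007652+0.002551=7.4968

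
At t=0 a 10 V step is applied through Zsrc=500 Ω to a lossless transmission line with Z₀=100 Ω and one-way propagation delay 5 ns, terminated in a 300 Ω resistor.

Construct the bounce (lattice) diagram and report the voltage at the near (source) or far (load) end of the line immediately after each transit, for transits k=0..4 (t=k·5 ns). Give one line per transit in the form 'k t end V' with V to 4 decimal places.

0 0 source 1.6667
1 5 load 2.5000
2 10 source 3.0556
3 15 load 3.3333
4 20 source 3.5185

Γ_L=0.500000, Γ_S=0.666667; launch V₁=10·100/600=1.666667
k=0 src: V=1.6667
k=1 load: inc=1.666667, refl=1.666667·0.500000=0.8333; V=0.000000+1.666667+0.833333=2.5000
k=2 src: inc=0.833333, refl=0.833333·0.666667=0.5556; V=1.666667+0.833333+0.555556=3.0556
k=3 load: inc=0.555556, refl=0.555556·0.500000=0.2778; V=2.500000+0.555556+0.277778=3.3333
k=4 src: inc=0.277778, refl=0.277778·0.666667=0.1852; V=3.055556+0.277778+0.185185=3.5185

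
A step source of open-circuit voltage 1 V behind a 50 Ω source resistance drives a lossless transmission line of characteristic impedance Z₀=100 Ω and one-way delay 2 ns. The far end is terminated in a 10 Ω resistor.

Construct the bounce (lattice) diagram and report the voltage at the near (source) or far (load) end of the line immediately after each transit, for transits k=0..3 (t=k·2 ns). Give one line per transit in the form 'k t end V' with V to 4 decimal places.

Γ_L=-0.818182, Γ_S=-0.333333; launch V₁=1·100/150=0.666667
k=0 src: V=0.6667
k=1 load: inc=0.666667, refl=0.666667·-0.818182=-0.5455; V=0.000000+0.666667+-0.545455=0.1212
k=2 src: inc=-0.545455, refl=-0.545455·-0.333333=0.1818; V=0.666667+-0.545455+0.181818=0.3030
k=3 load: inc=0.181818, refl=0.181818·-0.818182=-0.1488; V=0.121212+0.181818+-0.148760=0.1543

0 0 source 0.6667
1 2 load 0.1212
2 4 source 0.3030
3 6 load 0.1543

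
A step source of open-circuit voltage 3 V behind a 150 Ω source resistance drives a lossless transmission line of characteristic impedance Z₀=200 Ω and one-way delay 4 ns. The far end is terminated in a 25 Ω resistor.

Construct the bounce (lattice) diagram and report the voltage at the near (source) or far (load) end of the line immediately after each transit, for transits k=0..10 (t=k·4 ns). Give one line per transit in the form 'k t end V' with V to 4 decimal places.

0 0 source 1.7143
1 4 load 0.3810
2 8 source 0.5714
3 12 load 0.4233
4 16 source 0.4444
5 20 load 0.4280
6 24 source 0.4303
7 28 load 0.4285
8 32 source 0.4288
9 36 load 0.4286
10 40 source 0.4286

Γ_L=-0.777778, Γ_S=-0.142857; launch V₁=3·200/350=1.714286
k=0 src: V=1.7143
k=1 load: inc=1.714286, refl=1.714286·-0.777778=-1.3333; V=0.000000+1.714286+-1.333333=0.3810
k=2 src: inc=-1.333333, refl=-1.333333·-0.142857=0.1905; V=1.714286+-1.333333+0.190476=0.5714
k=3 load: inc=0.190476, refl=0.190476·-0.777778=-0.1481; V=0.380952+0.190476+-0.148148=0.4233
k=4 src: inc=-0.148148, refl=-0.148148·-0.142857=0.0212; V=0.571429+-0.148148+0.021164=0.4444
k=5 load: inc=0.021164, refl=0.021164·-0.777778=-0.0165; V=0.423280+0.021164+-0.016461=0.4280
k=6 src: inc=-0.016461, refl=-0.016461·-0.142857=0.0024; V=0.444444+-0.016461+0.002352=0.4303
k=7 load: inc=0.002352, refl=0.002352·-0.777778=-0.0018; V=0.427984+0.002352+-0.001829=0.4285
k=8 src: inc=-0.001829, refl=-0.001829·-0.142857=0.0003; V=0.430335+-0.001829+0.000261=0.4288
k=9 load: inc=0.000261, refl=0.000261·-0.777778=-0.0002; V=0.428506+0.000261+-0.000203=0.4286
k=10 src: inc=-0.000203, refl=-0.000203·-0.142857=0.0000; V=0.428767+-0.000203+0.000029=0.4286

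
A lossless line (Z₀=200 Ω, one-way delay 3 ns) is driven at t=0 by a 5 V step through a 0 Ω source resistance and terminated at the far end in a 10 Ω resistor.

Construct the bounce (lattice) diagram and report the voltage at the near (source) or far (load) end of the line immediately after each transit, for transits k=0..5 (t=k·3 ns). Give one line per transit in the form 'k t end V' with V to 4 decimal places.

Γ_L=-0.904762, Γ_S=-1.000000; launch V₁=5·200/200=5.000000
k=0 src: V=5.0000
k=1 load: inc=5.000000, refl=5.000000·-0.904762=-4.5238; V=0.000000+5.000000+-4.523810=0.4762
k=2 src: inc=-4.523810, refl=-4.523810·-1.000000=4.5238; V=5.000000+-4.523810+4.523810=5.0000
k=3 load: inc=4.523810, refl=4.523810·-0.904762=-4.0930; V=0.476190+4.523810+-4.092971=0.9070
k=4 src: inc=-4.092971, refl=-4.092971·-1.000000=4.0930; V=5.000000+-4.092971+4.092971=5.0000
k=5 load: inc=4.092971, refl=4.092971·-0.904762=-3.7032; V=0.907029+4.092971+-3.703164=1.2968

0 0 source 5.0000
1 3 load 0.4762
2 6 source 5.0000
3 9 load 0.9070
4 12 source 5.0000
5 15 load 1.2968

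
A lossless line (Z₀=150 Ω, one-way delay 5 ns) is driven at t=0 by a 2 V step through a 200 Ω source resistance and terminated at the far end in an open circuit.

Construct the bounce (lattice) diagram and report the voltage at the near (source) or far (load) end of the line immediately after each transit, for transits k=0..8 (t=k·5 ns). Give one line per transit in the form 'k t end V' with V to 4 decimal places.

0 0 source 0.8571
1 5 load 1.7143
2 10 source 1.8367
3 15 load 1.9592
4 20 source 1.9767
5 25 load 1.9942
6 30 source 1.9967
7 35 load 1.9992
8 40 source 1.9995

Γ_L=1.000000, Γ_S=0.142857; launch V₁=2·150/350=0.857143
k=0 src: V=0.8571
k=1 load: inc=0.857143, refl=0.857143·1.000000=0.8571; V=0.000000+0.857143+0.857143=1.7143
k=2 src: inc=0.857143, refl=0.857143·0.142857=0.1224; V=0.857143+0.857143+0.122449=1.8367
k=3 load: inc=0.122449, refl=0.122449·1.000000=0.1224; V=1.714286+0.122449+0.122449=1.9592
k=4 src: inc=0.122449, refl=0.122449·0.142857=0.0175; V=1.836735+0.122449+0.017493=1.9767
k=5 load: inc=0.017493, refl=0.017493·1.000000=0.0175; V=1.959184+0.017493+0.017493=1.9942
k=6 src: inc=0.017493, refl=0.017493·0.142857=0.0025; V=1.976676+0.017493+0.002499=1.9967
k=7 load: inc=0.002499, refl=0.002499·1.000000=0.0025; V=1.994169+0.002499+0.002499=1.9992
k=8 src: inc=0.002499, refl=0.002499·0.142857=0.0004; V=1.996668+0.002499+0.000357=1.9995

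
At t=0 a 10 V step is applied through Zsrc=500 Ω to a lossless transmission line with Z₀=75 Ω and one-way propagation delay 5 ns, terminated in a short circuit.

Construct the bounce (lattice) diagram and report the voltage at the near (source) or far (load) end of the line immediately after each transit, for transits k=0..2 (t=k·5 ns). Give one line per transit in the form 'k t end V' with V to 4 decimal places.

Γ_L=-1.000000, Γ_S=0.739130; launch V₁=10·75/575=1.304348
k=0 src: V=1.3043
k=1 load: inc=1.304348, refl=1.304348·-1.000000=-1.3043; V=0.000000+1.304348+-1.304348=0.0000
k=2 src: inc=-1.304348, refl=-1.304348·0.739130=-0.9641; V=1.304348+-1.304348+-0.964083=-0.9641

0 0 source 1.3043
1 5 load 0.0000
2 10 source -0.9641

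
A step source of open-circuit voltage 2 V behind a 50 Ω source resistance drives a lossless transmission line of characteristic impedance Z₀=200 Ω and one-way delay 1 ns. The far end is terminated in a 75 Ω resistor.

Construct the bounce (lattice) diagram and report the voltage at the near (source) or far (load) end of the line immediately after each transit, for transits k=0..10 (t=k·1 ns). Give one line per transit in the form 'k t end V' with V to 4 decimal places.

0 0 source 1.6000
1 1 load 0.8727
2 2 source 1.3091
3 3 load 1.1107
4 4 source 1.2298
5 5 load 1.1757
6 6 source 1.2081
7 7 load 1.1934
8 8 source 1.2022
9 9 load 1.1982
10 10 source 1.2006

Γ_L=-0.454545, Γ_S=-0.600000; launch V₁=2·200/250=1.600000
k=0 src: V=1.6000
k=1 load: inc=1.600000, refl=1.600000·-0.454545=-0.7273; V=0.000000+1.600000+-0.727273=0.8727
k=2 src: inc=-0.727273, refl=-0.727273·-0.600000=0.4364; V=1.600000+-0.727273+0.436364=1.3091
k=3 load: inc=0.436364, refl=0.436364·-0.454545=-0.1983; V=0.872727+0.436364+-0.198347=1.1107
k=4 src: inc=-0.198347, refl=-0.198347·-0.600000=0.1190; V=1.309091+-0.198347+0.119008=1.2298
k=5 load: inc=0.119008, refl=0.119008·-0.454545=-0.0541; V=1.110744+0.119008+-0.054095=1.1757
k=6 src: inc=-0.054095, refl=-0.054095·-0.600000=0.0325; V=1.229752+-0.054095+0.032457=1.2081
k=7 load: inc=0.032457, refl=0.032457·-0.454545=-0.0148; V=1.175657+0.032457+-0.014753=1.1934
k=8 src: inc=-0.014753, refl=-0.014753·-0.600000=0.0089; V=1.208114+-0.014753+0.008852=1.2022
k=9 load: inc=0.008852, refl=0.008852·-0.454545=-0.0040; V=1.193361+0.008852+-0.004024=1.1982
k=10 src: inc=-0.004024, refl=-0.004024·-0.600000=0.0024; V=1.202213+-0.004024+0.002414=1.2006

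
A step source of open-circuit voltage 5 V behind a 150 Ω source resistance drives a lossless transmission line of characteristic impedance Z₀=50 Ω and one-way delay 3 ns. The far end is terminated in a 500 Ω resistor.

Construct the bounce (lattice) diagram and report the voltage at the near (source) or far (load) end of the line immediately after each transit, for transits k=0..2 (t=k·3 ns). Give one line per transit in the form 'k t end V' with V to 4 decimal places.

0 0 source 1.2500
1 3 load 2.2727
2 6 source 2.7841

Γ_L=0.818182, Γ_S=0.500000; launch V₁=5·50/200=1.250000
k=0 src: V=1.2500
k=1 load: inc=1.250000, refl=1.250000·0.818182=1.0227; V=0.000000+1.250000+1.022727=2.2727
k=2 src: inc=1.022727, refl=1.022727·0.500000=0.5114; V=1.250000+1.022727+0.511364=2.7841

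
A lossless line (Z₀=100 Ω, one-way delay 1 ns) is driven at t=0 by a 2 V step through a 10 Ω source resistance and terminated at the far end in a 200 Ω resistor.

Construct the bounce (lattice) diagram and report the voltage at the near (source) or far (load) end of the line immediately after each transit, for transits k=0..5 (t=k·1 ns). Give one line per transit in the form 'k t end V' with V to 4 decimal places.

0 0 source 1.8182
1 1 load 2.4242
2 2 source 1.9284
3 3 load 1.7631
4 4 source 1.8983
5 5 load 1.9434

Γ_L=0.333333, Γ_S=-0.818182; launch V₁=2·100/110=1.818182
k=0 src: V=1.8182
k=1 load: inc=1.818182, refl=1.818182·0.333333=0.6061; V=0.000000+1.818182+0.606061=2.4242
k=2 src: inc=0.606061, refl=0.606061·-0.818182=-0.4959; V=1.818182+0.606061+-0.495868=1.9284
k=3 load: inc=-0.495868, refl=-0.495868·0.333333=-0.1653; V=2.424242+-0.495868+-0.165289=1.7631
k=4 src: inc=-0.165289, refl=-0.165289·-0.818182=0.1352; V=1.928375+-0.165289+0.135237=1.8983
k=5 load: inc=0.135237, refl=0.135237·0.333333=0.0451; V=1.763085+0.135237+0.045079=1.9434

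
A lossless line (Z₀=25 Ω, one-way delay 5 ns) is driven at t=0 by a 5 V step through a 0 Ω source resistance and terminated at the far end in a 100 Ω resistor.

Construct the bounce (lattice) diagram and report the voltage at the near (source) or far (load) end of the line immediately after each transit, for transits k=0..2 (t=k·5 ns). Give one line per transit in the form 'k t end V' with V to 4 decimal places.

Γ_L=0.600000, Γ_S=-1.000000; launch V₁=5·25/25=5.000000
k=0 src: V=5.0000
k=1 load: inc=5.000000, refl=5.000000·0.600000=3.0000; V=0.000000+5.000000+3.000000=8.0000
k=2 src: inc=3.000000, refl=3.000000·-1.000000=-3.0000; V=5.000000+3.000000+-3.000000=5.0000

0 0 source 5.0000
1 5 load 8.0000
2 10 source 5.0000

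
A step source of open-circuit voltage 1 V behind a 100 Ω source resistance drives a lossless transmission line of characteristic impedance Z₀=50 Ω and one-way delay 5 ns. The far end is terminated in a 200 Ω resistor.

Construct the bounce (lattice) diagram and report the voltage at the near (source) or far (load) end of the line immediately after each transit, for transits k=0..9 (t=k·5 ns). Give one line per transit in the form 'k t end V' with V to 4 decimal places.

0 0 source 0.3333
1 5 load 0.5333
2 10 source 0.6000
3 15 load 0.6400
4 20 source 0.6533
5 25 load 0.6613
6 30 source 0.6640
7 35 load 0.6656
8 40 source 0.6661
9 45 load 0.6665

Γ_L=0.600000, Γ_S=0.333333; launch V₁=1·50/150=0.333333
k=0 src: V=0.3333
k=1 load: inc=0.333333, refl=0.333333·0.600000=0.2000; V=0.000000+0.333333+0.200000=0.5333
k=2 src: inc=0.200000, refl=0.200000·0.333333=0.0667; V=0.333333+0.200000+0.066667=0.6000
k=3 load: inc=0.066667, refl=0.066667·0.600000=0.0400; V=0.533333+0.066667+0.040000=0.6400
k=4 src: inc=0.040000, refl=0.040000·0.333333=0.0133; V=0.600000+0.040000+0.013333=0.6533
k=5 load: inc=0.013333, refl=0.013333·0.600000=0.0080; V=0.640000+0.013333+0.008000=0.6613
k=6 src: inc=0.008000, refl=0.008000·0.333333=0.0027; V=0.653333+0.008000+0.002667=0.6640
k=7 load: inc=0.002667, refl=0.002667·0.600000=0.0016; V=0.661333+0.002667+0.001600=0.6656
k=8 src: inc=0.001600, refl=0.001600·0.333333=0.0005; V=0.664000+0.001600+0.000533=0.6661
k=9 load: inc=0.000533, refl=0.000533·0.600000=0.0003; V=0.665600+0.000533+0.000320=0.6665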